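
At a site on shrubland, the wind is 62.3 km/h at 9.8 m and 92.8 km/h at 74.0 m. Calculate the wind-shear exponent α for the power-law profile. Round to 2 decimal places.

Power law: V₂/V₁ = (z₂/z₁)^α ⇒ α = ln(V₂/V₁) / ln(z₂/z₁)
α = ln(92.8/62.3) / ln(74.0/9.8) = ln(1.4896) / ln(7.5510)
  = 0.39849 / 2.02168 = 0.19711

α ≈ 0.20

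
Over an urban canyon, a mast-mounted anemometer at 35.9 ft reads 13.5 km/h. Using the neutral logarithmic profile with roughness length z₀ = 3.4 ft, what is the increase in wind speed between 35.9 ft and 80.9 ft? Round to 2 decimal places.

4.65 km/h

Log law: V₂ = V₁ · ln(z₂/z₀)/ln(z₁/z₀) = 13.5 × 3.1694/2.3570 = 18.1536 km/h
ΔV = 18.1536 − 13.5 = 4.6536 km/h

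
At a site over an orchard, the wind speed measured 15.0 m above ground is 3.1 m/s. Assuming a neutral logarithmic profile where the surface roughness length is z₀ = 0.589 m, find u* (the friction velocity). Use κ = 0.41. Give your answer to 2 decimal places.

u* ≈ 0.39 m/s

Log law: V(z) = (u*/κ) · ln(z/z₀) ⇒ u* = κ · V / ln(z/z₀)
u* = 0.41 × 3.1 / ln(15.0/0.589) = 0.41 × 3.1 / 3.2374
   = 1.2710 / 3.2374 = 0.3926 m/s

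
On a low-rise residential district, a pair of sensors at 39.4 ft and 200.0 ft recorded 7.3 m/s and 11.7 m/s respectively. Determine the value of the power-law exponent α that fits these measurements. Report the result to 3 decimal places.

α ≈ 0.290

Power law: V₂/V₁ = (z₂/z₁)^α ⇒ α = ln(V₂/V₁) / ln(z₂/z₁)
α = ln(11.7/7.3) / ln(200.0/39.4) = ln(1.6027) / ln(5.0761)
  = 0.47171 / 1.62455 = 0.29037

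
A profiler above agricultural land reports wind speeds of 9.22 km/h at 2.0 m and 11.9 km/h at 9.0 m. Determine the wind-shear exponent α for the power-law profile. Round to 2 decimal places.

Power law: V₂/V₁ = (z₂/z₁)^α ⇒ α = ln(V₂/V₁) / ln(z₂/z₁)
α = ln(11.9/9.22) / ln(9.0/2.0) = ln(1.2907) / ln(4.5000)
  = 0.25516 / 1.50408 = 0.16965

α ≈ 0.17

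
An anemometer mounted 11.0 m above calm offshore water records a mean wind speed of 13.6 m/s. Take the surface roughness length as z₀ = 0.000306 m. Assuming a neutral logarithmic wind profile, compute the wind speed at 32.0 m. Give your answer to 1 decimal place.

Log law: V(z) ∝ ln(z/z₀), so V₂/V₁ = ln(z₂/z₀) / ln(z₁/z₀).
ln(32.0/0.000306) = 11.5577, ln(11.0/0.000306) = 10.4898
V₂ = 13.6 × 11.5577/10.4898 = 13.6 × 1.1018 = 14.9845 m/s

15.0 m/s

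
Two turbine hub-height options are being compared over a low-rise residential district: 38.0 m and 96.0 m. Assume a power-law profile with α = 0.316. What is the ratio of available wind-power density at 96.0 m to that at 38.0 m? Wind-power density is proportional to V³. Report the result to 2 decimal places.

2.41

Speed ratio: V_B/V_A = (z_B/z_A)^α = (96.0/38.0)^0.316 = (2.5263)^0.316 = 1.34025
Power-density ratio: P_B/P_A = (V_B/V_A)³ = (1.34025)³ = 2.40746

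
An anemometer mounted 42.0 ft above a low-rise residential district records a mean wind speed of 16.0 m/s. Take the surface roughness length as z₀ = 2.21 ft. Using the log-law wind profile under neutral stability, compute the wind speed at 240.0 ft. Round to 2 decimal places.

25.47 m/s

Log law: V(z) ∝ ln(z/z₀), so V₂/V₁ = ln(z₂/z₀) / ln(z₁/z₀).
ln(240.0/2.21) = 4.6876, ln(42.0/2.21) = 2.9447
V₂ = 16.0 × 4.6876/2.9447 = 16.0 × 1.5919 = 25.4705 m/s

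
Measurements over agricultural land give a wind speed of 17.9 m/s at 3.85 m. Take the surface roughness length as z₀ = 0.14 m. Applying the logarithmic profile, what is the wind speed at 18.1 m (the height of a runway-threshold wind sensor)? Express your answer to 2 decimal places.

26.26 m/s

Log law: V(z) ∝ ln(z/z₀), so V₂/V₁ = ln(z₂/z₀) / ln(z₁/z₀).
ln(18.1/0.14) = 4.8620, ln(3.85/0.14) = 3.3142
V₂ = 17.9 × 4.8620/3.3142 = 17.9 × 1.4670 = 26.2599 m/s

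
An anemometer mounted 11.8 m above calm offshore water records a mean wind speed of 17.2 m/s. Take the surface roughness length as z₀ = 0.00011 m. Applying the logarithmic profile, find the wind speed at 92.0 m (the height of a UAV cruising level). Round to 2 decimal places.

20.25 m/s

Log law: V(z) ∝ ln(z/z₀), so V₂/V₁ = ln(z₂/z₀) / ln(z₁/z₀).
ln(92.0/0.00011) = 13.6368, ln(11.8/0.00011) = 11.5831
V₂ = 17.2 × 13.6368/11.5831 = 17.2 × 1.1773 = 20.2496 m/s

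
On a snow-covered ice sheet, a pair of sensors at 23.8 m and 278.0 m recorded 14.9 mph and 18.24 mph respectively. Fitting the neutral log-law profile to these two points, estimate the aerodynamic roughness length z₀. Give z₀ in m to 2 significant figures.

z₀ ≈ 0.00041 m

Log law: V(z) ∝ ln(z/z₀). With r = V₁/V₂ = 14.9/18.24 = 0.81689,
r · ln(z₂/z₀) = ln(z₁/z₀) ⇒ ln z₀ = (ln z₁ − r·ln z₂)/(1 − r)
ln z₀ = (3.16969 − 0.81689×5.62762) / 0.18311 = -7.7954
z₀ = exp(-7.7954) = 0.0004116 m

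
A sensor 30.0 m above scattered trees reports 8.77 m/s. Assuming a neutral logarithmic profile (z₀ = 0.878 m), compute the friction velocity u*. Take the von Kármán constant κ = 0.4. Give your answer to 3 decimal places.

Log law: V(z) = (u*/κ) · ln(z/z₀) ⇒ u* = κ · V / ln(z/z₀)
u* = 0.4 × 8.77 / ln(30.0/0.878) = 0.4 × 8.77 / 3.5313
   = 3.5080 / 3.5313 = 0.9934 m/s

u* ≈ 0.993 m/s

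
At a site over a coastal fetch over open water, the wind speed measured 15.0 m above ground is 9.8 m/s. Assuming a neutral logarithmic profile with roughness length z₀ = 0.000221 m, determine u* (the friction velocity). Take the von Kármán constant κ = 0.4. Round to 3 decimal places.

Log law: V(z) = (u*/κ) · ln(z/z₀) ⇒ u* = κ · V / ln(z/z₀)
u* = 0.4 × 9.8 / ln(15.0/0.000221) = 0.4 × 9.8 / 11.1254
   = 3.9200 / 11.1254 = 0.3523 m/s

u* ≈ 0.352 m/s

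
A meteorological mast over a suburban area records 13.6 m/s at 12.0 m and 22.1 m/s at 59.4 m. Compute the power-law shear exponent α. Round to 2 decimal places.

Power law: V₂/V₁ = (z₂/z₁)^α ⇒ α = ln(V₂/V₁) / ln(z₂/z₁)
α = ln(22.1/13.6) / ln(59.4/12.0) = ln(1.6250) / ln(4.9500)
  = 0.48551 / 1.59939 = 0.30356

α ≈ 0.30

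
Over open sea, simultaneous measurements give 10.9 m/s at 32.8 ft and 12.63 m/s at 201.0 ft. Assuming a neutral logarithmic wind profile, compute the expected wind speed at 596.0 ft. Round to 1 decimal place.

Log law: V ∝ ln(z/z₀). From the pair, with r = V₁/V₂ = 0.86302,
ln z₀ = (ln z₁ − r·ln z₂)/(1 − r) = (3.4904 − 0.86302×5.3033)/0.13698 = -7.9317 → z₀ = 0.0003592 ft
V₃ = V₁ · ln(z₃/z₀)/ln(z₁/z₀) = 10.9 × 14.3220/11.4222 = 13.6672 m/s

13.7 m/s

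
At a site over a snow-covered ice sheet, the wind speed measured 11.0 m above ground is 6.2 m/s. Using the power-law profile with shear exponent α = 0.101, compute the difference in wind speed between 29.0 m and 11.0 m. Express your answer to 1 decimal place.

Power law: V₂ = V₁ · (z₂/z₁)^α = 6.2 × (2.6364)^0.101 = 6.8378 m/s
ΔV = 6.8378 − 6.2 = 0.6378 m/s

0.6 m/s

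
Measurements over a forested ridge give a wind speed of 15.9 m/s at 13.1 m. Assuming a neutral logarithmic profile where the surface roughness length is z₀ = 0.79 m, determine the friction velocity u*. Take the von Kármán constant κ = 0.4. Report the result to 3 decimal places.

Log law: V(z) = (u*/κ) · ln(z/z₀) ⇒ u* = κ · V / ln(z/z₀)
u* = 0.4 × 15.9 / ln(13.1/0.79) = 0.4 × 15.9 / 2.8083
   = 6.3600 / 2.8083 = 2.2647 m/s

u* ≈ 2.265 m/s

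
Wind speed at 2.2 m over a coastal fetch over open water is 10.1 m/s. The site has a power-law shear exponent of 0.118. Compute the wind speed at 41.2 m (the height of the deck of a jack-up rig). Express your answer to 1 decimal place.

14.3 m/s

Power-law profile: V₂ = V₁ · (z₂/z₁)^α
V₂ = 10.1 × (41.2/2.2)^0.118 = 10.1 × (18.7273)^0.118
    = 10.1 × 1.4130 = 14.2716 m/s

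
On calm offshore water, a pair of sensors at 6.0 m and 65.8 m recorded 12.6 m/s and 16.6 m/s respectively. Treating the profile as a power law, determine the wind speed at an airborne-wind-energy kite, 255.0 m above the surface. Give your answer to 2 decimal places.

19.40 m/s

First find α: α = ln(V₂/V₁)/ln(z₂/z₁) = ln(16.6/12.6)/ln(65.8/6.0) = 0.27571/2.39486 = 0.1151
Extrapolate from 65.8 m to 255.0 m: V₃ = 16.6 × (255.0/65.8)^0.1151 = 16.6 × 1.1688 = 19.4016 m/s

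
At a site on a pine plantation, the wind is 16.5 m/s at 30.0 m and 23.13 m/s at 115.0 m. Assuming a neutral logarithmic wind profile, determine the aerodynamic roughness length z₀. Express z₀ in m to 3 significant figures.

z₀ ≈ 1.06 m

Log law: V(z) ∝ ln(z/z₀). With r = V₁/V₂ = 16.5/23.13 = 0.71336,
r · ln(z₂/z₀) = ln(z₁/z₀) ⇒ ln z₀ = (ln z₁ − r·ln z₂)/(1 − r)
ln z₀ = (3.40120 − 0.71336×4.74493) / 0.28664 = 0.0571
z₀ = exp(0.0571) = 1.059 m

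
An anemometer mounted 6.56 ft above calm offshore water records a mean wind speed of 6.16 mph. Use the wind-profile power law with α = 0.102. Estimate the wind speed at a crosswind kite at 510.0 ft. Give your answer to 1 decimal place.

9.6 mph

Power-law profile: V₂ = V₁ · (z₂/z₁)^α
V₂ = 6.16 × (510.0/6.56)^0.102 = 6.16 × (77.7439)^0.102
    = 6.16 × 1.5590 = 9.6035 mph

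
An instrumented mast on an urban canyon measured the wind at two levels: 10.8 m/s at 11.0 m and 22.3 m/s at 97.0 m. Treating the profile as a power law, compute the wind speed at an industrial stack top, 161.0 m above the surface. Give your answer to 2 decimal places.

First find α: α = ln(V₂/V₁)/ln(z₂/z₁) = ln(22.3/10.8)/ln(97.0/11.0) = 0.72504/2.17682 = 0.3331
Extrapolate from 97.0 m to 161.0 m: V₃ = 22.3 × (161.0/97.0)^0.3331 = 22.3 × 1.1838 = 26.3997 m/s

26.40 m/s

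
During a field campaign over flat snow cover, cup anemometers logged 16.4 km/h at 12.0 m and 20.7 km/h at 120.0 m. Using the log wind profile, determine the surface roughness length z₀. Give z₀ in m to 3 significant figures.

z₀ ≈ 0.00184 m

Log law: V(z) ∝ ln(z/z₀). With r = V₁/V₂ = 16.4/20.7 = 0.79227,
r · ln(z₂/z₀) = ln(z₁/z₀) ⇒ ln z₀ = (ln z₁ − r·ln z₂)/(1 − r)
ln z₀ = (2.48491 − 0.79227×4.78749) / 0.20773 = -6.2970
z₀ = exp(-6.2970) = 0.001842 m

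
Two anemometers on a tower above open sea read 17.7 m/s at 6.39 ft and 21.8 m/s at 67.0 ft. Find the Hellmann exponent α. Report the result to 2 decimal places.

Power law: V₂/V₁ = (z₂/z₁)^α ⇒ α = ln(V₂/V₁) / ln(z₂/z₁)
α = ln(21.8/17.7) / ln(67.0/6.39) = ln(1.2316) / ln(10.4851)
  = 0.20835 / 2.34996 = 0.08866

α ≈ 0.09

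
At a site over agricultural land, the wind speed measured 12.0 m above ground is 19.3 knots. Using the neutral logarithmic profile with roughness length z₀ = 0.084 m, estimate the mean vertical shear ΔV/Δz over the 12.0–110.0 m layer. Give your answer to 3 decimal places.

0.088 knots/m

Log law: V₂ = V₁ · ln(z₂/z₀)/ln(z₁/z₀) = 19.3 × 7.1774/4.9618 = 27.9179 knots
ΔV/Δz = (27.9179 − 19.3)/(110.0 − 12.0) = 8.6179/98.0000 = 0.08794 knots/m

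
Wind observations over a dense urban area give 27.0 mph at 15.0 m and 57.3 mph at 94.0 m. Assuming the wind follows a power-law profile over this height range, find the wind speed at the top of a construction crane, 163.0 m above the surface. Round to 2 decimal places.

First find α: α = ln(V₂/V₁)/ln(z₂/z₁) = ln(57.3/27.0)/ln(94.0/15.0) = 0.75246/1.83524 = 0.4100
Extrapolate from 94.0 m to 163.0 m: V₃ = 57.3 × (163.0/94.0)^0.4100 = 57.3 × 1.2532 = 71.8077 mph

71.81 mph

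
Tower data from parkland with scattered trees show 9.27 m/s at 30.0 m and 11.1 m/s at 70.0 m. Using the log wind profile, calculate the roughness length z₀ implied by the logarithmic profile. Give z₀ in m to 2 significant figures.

z₀ ≈ 0.41 m

Log law: V(z) ∝ ln(z/z₀). With r = V₁/V₂ = 9.27/11.1 = 0.83514,
r · ln(z₂/z₀) = ln(z₁/z₀) ⇒ ln z₀ = (ln z₁ − r·ln z₂)/(1 − r)
ln z₀ = (3.40120 − 0.83514×4.24850) / 0.16486 = -0.8909
z₀ = exp(-0.8909) = 0.4103 m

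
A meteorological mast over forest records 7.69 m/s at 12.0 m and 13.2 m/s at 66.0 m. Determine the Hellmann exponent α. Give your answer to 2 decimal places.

α ≈ 0.32

Power law: V₂/V₁ = (z₂/z₁)^α ⇒ α = ln(V₂/V₁) / ln(z₂/z₁)
α = ln(13.2/7.69) / ln(66.0/12.0) = ln(1.7165) / ln(5.5000)
  = 0.54030 / 1.70475 = 0.31694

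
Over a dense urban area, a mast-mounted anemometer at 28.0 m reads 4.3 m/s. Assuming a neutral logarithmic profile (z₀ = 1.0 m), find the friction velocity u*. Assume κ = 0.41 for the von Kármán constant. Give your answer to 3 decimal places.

u* ≈ 0.529 m/s

Log law: V(z) = (u*/κ) · ln(z/z₀) ⇒ u* = κ · V / ln(z/z₀)
u* = 0.41 × 4.3 / ln(28.0/1.0) = 0.41 × 4.3 / 3.3322
   = 1.7630 / 3.3322 = 0.5291 m/s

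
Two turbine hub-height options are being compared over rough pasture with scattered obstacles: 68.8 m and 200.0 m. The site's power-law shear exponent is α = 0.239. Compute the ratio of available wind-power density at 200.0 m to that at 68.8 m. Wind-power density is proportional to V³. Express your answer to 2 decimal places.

2.15

Speed ratio: V_B/V_A = (z_B/z_A)^α = (200.0/68.8)^0.239 = (2.9070)^0.239 = 1.29051
Power-density ratio: P_B/P_A = (V_B/V_A)³ = (1.29051)³ = 2.14925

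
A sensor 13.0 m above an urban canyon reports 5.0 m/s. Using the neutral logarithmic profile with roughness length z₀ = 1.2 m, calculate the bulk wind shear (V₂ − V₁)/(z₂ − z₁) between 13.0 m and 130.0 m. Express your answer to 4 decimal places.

Log law: V₂ = V₁ · ln(z₂/z₀)/ln(z₁/z₀) = 5.0 × 4.6852/2.3826 = 9.8320 m/s
ΔV/Δz = (9.8320 − 5.0)/(130.0 − 13.0) = 4.8320/117.0000 = 0.04130 m/s/m

0.0413 m/s/m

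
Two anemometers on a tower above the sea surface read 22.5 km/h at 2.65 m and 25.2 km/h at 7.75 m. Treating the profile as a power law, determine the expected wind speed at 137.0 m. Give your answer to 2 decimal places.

34.13 km/h

First find α: α = ln(V₂/V₁)/ln(z₂/z₁) = ln(25.2/22.5)/ln(7.75/2.65) = 0.11333/1.07313 = 0.1056
Extrapolate from 7.75 m to 137.0 m: V₃ = 25.2 × (137.0/7.75)^0.1056 = 25.2 × 1.3544 = 34.1299 km/h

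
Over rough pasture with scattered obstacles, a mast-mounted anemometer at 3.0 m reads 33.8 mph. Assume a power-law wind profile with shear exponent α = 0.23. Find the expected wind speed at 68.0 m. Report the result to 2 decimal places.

Power-law profile: V₂ = V₁ · (z₂/z₁)^α
V₂ = 33.8 × (68.0/3.0)^0.23 = 33.8 × (22.6667)^0.23
    = 33.8 × 2.0499 = 69.2877 mph

69.29 mph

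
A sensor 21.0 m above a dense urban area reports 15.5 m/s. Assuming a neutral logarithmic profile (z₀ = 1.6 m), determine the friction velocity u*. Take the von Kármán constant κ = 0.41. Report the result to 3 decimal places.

Log law: V(z) = (u*/κ) · ln(z/z₀) ⇒ u* = κ · V / ln(z/z₀)
u* = 0.41 × 15.5 / ln(21.0/1.6) = 0.41 × 15.5 / 2.5745
   = 6.3550 / 2.5745 = 2.4684 m/s

u* ≈ 2.468 m/s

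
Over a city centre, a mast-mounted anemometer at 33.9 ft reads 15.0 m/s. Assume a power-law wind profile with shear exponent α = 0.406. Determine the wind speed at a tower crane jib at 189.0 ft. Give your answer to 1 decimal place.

Power-law profile: V₂ = V₁ · (z₂/z₁)^α
V₂ = 15.0 × (189.0/33.9)^0.406 = 15.0 × (5.5752)^0.406
    = 15.0 × 2.0090 = 30.1352 m/s

30.1 m/s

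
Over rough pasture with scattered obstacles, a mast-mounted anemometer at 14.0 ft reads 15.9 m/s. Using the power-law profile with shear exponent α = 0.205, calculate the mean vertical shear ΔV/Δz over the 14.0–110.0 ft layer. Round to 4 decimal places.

Power law: V₂ = V₁ · (z₂/z₁)^α = 15.9 × (7.8571)^0.205 = 24.2620 m/s
ΔV/Δz = (24.2620 − 15.9)/(110.0 − 14.0) = 8.3620/96.0000 = 0.08710 m/s/ft

0.0871 m/s/ft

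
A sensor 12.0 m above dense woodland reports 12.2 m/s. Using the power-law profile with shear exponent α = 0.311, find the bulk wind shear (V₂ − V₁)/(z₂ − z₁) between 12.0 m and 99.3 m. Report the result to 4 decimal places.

0.1299 m/s/m

Power law: V₂ = V₁ · (z₂/z₁)^α = 12.2 × (8.2750)^0.311 = 23.5389 m/s
ΔV/Δz = (23.5389 − 12.2)/(99.3 − 12.0) = 11.3389/87.3000 = 0.12988 m/s/m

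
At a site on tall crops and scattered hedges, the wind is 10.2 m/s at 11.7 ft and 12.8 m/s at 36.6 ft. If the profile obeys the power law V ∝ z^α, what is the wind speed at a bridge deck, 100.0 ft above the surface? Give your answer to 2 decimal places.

15.64 m/s

First find α: α = ln(V₂/V₁)/ln(z₂/z₁) = ln(12.8/10.2)/ln(36.6/11.7) = 0.22706/1.14046 = 0.1991
Extrapolate from 36.6 ft to 100.0 ft: V₃ = 12.8 × (100.0/36.6)^0.1991 = 12.8 × 1.2215 = 15.6357 m/s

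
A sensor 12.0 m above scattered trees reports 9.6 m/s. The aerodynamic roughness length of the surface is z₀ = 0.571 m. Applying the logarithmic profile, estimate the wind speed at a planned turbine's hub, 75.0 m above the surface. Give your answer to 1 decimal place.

Log law: V(z) ∝ ln(z/z₀), so V₂/V₁ = ln(z₂/z₀) / ln(z₁/z₀).
ln(75.0/0.571) = 4.8779, ln(12.0/0.571) = 3.0453
V₂ = 9.6 × 4.8779/3.0453 = 9.6 × 1.6018 = 15.3771 m/s

15.4 m/s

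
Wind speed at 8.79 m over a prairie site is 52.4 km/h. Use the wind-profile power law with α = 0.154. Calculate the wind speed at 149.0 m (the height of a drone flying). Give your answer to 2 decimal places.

81.03 km/h

Power-law profile: V₂ = V₁ · (z₂/z₁)^α
V₂ = 52.4 × (149.0/8.79)^0.154 = 52.4 × (16.9511)^0.154
    = 52.4 × 1.5463 = 81.0266 km/h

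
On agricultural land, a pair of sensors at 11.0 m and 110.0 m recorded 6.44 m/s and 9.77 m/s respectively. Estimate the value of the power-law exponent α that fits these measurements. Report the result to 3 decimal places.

Power law: V₂/V₁ = (z₂/z₁)^α ⇒ α = ln(V₂/V₁) / ln(z₂/z₁)
α = ln(9.77/6.44) / ln(110.0/11.0) = ln(1.5171) / ln(10.0000)
  = 0.41679 / 2.30259 = 0.18101

α ≈ 0.181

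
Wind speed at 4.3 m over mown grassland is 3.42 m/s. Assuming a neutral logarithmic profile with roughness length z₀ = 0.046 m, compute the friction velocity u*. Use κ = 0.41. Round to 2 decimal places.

u* ≈ 0.31 m/s

Log law: V(z) = (u*/κ) · ln(z/z₀) ⇒ u* = κ · V / ln(z/z₀)
u* = 0.41 × 3.42 / ln(4.3/0.046) = 0.41 × 3.42 / 4.5377
   = 1.4022 / 4.5377 = 0.3090 m/s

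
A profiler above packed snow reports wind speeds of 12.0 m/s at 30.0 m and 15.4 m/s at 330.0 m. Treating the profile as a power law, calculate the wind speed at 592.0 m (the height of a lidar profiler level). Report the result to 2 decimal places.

16.37 m/s

First find α: α = ln(V₂/V₁)/ln(z₂/z₁) = ln(15.4/12.0)/ln(330.0/30.0) = 0.24946/2.39790 = 0.1040
Extrapolate from 330.0 m to 592.0 m: V₃ = 15.4 × (592.0/330.0)^0.1040 = 15.4 × 1.0627 = 16.3653 m/s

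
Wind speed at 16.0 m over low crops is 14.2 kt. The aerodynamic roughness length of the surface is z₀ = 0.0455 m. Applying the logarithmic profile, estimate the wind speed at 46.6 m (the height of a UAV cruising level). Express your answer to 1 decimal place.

Log law: V(z) ∝ ln(z/z₀), so V₂/V₁ = ln(z₂/z₀) / ln(z₁/z₀).
ln(46.6/0.0455) = 6.9316, ln(16.0/0.0455) = 5.8626
V₂ = 14.2 × 6.9316/5.8626 = 14.2 × 1.1823 = 16.7893 kt

16.8 kt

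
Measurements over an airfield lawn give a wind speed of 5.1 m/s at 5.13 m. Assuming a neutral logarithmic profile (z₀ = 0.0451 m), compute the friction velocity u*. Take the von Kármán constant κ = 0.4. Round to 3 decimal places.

Log law: V(z) = (u*/κ) · ln(z/z₀) ⇒ u* = κ · V / ln(z/z₀)
u* = 0.4 × 5.1 / ln(5.13/0.0451) = 0.4 × 5.1 / 4.7340
   = 2.0400 / 4.7340 = 0.4309 m/s

u* ≈ 0.431 m/s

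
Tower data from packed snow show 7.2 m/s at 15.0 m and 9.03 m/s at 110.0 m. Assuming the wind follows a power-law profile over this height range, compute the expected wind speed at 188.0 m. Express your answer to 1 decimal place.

First find α: α = ln(V₂/V₁)/ln(z₂/z₁) = ln(9.03/7.2)/ln(110.0/15.0) = 0.22647/1.99243 = 0.1137
Extrapolate from 110.0 m to 188.0 m: V₃ = 9.03 × (188.0/110.0)^0.1137 = 9.03 × 1.0628 = 9.5972 m/s

9.6 m/s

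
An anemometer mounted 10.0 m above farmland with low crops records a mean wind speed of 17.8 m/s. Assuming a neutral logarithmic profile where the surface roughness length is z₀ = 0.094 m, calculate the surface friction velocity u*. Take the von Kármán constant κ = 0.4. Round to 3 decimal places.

u* ≈ 1.526 m/s

Log law: V(z) = (u*/κ) · ln(z/z₀) ⇒ u* = κ · V / ln(z/z₀)
u* = 0.4 × 17.8 / ln(10.0/0.094) = 0.4 × 17.8 / 4.6670
   = 7.1200 / 4.6670 = 1.5256 m/s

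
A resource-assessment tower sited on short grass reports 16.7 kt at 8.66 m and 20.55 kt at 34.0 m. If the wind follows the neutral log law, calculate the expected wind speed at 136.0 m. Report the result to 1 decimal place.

Log law: V ∝ ln(z/z₀). From the pair, with r = V₁/V₂ = 0.81265,
ln z₀ = (ln z₁ − r·ln z₂)/(1 − r) = (2.1587 − 0.81265×3.5264)/0.18735 = -3.7737 → z₀ = 0.02297 m
V₃ = V₁ · ln(z₃/z₀)/ln(z₁/z₀) = 16.7 × 8.6863/5.9324 = 24.4525 kt

24.5 kt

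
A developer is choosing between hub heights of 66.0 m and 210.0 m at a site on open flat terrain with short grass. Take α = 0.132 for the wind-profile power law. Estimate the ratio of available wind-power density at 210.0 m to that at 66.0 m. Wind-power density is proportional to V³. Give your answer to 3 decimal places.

1.581

Speed ratio: V_B/V_A = (z_B/z_A)^α = (210.0/66.0)^0.132 = (3.1818)^0.132 = 1.16507
Power-density ratio: P_B/P_A = (V_B/V_A)³ = (1.16507)³ = 1.58146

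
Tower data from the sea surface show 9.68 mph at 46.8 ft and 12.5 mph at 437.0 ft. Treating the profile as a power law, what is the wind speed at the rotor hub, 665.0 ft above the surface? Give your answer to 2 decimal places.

First find α: α = ln(V₂/V₁)/ln(z₂/z₁) = ln(12.5/9.68)/ln(437.0/46.8) = 0.25567/2.23405 = 0.1144
Extrapolate from 437.0 ft to 665.0 ft: V₃ = 12.5 × (665.0/437.0)^0.1144 = 12.5 × 1.0492 = 13.1153 mph

13.12 mph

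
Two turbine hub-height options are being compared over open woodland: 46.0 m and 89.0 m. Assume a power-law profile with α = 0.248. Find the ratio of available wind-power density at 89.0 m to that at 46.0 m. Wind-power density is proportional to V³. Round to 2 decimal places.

1.63

Speed ratio: V_B/V_A = (z_B/z_A)^α = (89.0/46.0)^0.248 = (1.9348)^0.248 = 1.17784
Power-density ratio: P_B/P_A = (V_B/V_A)³ = (1.17784)³ = 1.63401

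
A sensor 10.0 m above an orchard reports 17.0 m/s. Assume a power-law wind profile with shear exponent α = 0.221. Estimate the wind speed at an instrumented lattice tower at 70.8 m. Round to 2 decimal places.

26.20 m/s

Power-law profile: V₂ = V₁ · (z₂/z₁)^α
V₂ = 17.0 × (70.8/10.0)^0.221 = 17.0 × (7.0800)^0.221
    = 17.0 × 1.5412 = 26.2003 m/s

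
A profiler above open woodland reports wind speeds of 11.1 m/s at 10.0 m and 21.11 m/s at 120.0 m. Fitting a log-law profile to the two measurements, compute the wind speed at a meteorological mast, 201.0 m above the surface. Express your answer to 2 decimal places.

23.19 m/s

Log law: V ∝ ln(z/z₀). From the pair, with r = V₁/V₂ = 0.52582,
ln z₀ = (ln z₁ − r·ln z₂)/(1 − r) = (2.3026 − 0.52582×4.7875)/0.47418 = -0.4529 → z₀ = 0.6358 m
V₃ = V₁ · ln(z₃/z₀)/ln(z₁/z₀) = 11.1 × 5.7562/2.7555 = 23.1879 m/s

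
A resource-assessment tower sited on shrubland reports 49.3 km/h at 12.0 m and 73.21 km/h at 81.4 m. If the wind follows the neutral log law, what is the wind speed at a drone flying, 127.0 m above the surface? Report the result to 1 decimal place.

78.8 km/h

Log law: V ∝ ln(z/z₀). From the pair, with r = V₁/V₂ = 0.67341,
ln z₀ = (ln z₁ − r·ln z₂)/(1 − r) = (2.4849 − 0.67341×4.3994)/0.32659 = -1.4625 → z₀ = 0.2316 m
V₃ = V₁ · ln(z₃/z₀)/ln(z₁/z₀) = 49.3 × 6.3067/3.9474 = 78.7653 km/h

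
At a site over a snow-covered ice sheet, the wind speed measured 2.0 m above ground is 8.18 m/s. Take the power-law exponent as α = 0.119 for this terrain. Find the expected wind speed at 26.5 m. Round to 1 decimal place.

11.1 m/s

Power-law profile: V₂ = V₁ · (z₂/z₁)^α
V₂ = 8.18 × (26.5/2.0)^0.119 = 8.18 × (13.2500)^0.119
    = 8.18 × 1.3600 = 11.1249 m/s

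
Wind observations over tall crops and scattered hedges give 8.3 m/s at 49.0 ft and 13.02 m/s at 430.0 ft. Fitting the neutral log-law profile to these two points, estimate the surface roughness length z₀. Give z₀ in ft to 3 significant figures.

Log law: V(z) ∝ ln(z/z₀). With r = V₁/V₂ = 8.3/13.02 = 0.63748,
r · ln(z₂/z₀) = ln(z₁/z₀) ⇒ ln z₀ = (ln z₁ − r·ln z₂)/(1 − r)
ln z₀ = (3.89182 − 0.63748×6.06379) / 0.36252 = 0.0725
z₀ = exp(0.0725) = 1.075 ft

z₀ ≈ 1.08 ft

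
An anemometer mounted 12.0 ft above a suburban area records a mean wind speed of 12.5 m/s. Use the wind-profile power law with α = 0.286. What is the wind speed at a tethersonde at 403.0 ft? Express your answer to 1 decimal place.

34.1 m/s

Power-law profile: V₂ = V₁ · (z₂/z₁)^α
V₂ = 12.5 × (403.0/12.0)^0.286 = 12.5 × (33.5833)^0.286
    = 12.5 × 2.7319 = 34.1493 m/s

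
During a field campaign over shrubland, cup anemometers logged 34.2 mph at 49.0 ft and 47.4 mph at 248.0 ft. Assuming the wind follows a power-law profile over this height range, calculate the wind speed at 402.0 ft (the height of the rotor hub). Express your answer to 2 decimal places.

First find α: α = ln(V₂/V₁)/ln(z₂/z₁) = ln(47.4/34.2)/ln(248.0/49.0) = 0.32640/1.62161 = 0.2013
Extrapolate from 248.0 ft to 402.0 ft: V₃ = 47.4 × (402.0/248.0)^0.2013 = 47.4 × 1.1021 = 52.2398 mph

52.24 mph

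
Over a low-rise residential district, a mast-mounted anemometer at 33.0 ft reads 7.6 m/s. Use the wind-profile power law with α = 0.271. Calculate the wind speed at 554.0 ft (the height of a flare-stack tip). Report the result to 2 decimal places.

Power-law profile: V₂ = V₁ · (z₂/z₁)^α
V₂ = 7.6 × (554.0/33.0)^0.271 = 7.6 × (16.7879)^0.271
    = 7.6 × 2.1477 = 16.3225 m/s

16.32 m/s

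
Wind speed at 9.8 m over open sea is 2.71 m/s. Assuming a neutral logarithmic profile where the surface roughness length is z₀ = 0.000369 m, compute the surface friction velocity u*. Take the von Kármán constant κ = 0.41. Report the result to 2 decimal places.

Log law: V(z) = (u*/κ) · ln(z/z₀) ⇒ u* = κ · V / ln(z/z₀)
u* = 0.41 × 2.71 / ln(9.8/0.000369) = 0.41 × 2.71 / 10.1871
   = 1.1111 / 10.1871 = 0.1091 m/s

u* ≈ 0.11 m/s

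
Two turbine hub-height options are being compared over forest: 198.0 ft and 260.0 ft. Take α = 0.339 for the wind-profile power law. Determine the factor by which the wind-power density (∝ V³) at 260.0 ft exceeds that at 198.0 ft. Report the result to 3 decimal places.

1.319

Speed ratio: V_B/V_A = (z_B/z_A)^α = (260.0/198.0)^0.339 = (1.3131)^0.339 = 1.09675
Power-density ratio: P_B/P_A = (V_B/V_A)³ = (1.09675)³ = 1.31923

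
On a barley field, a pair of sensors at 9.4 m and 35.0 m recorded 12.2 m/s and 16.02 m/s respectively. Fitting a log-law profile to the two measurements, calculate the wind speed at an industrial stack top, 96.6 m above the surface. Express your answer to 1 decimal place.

Log law: V ∝ ln(z/z₀). From the pair, with r = V₁/V₂ = 0.76155,
ln z₀ = (ln z₁ − r·ln z₂)/(1 − r) = (2.2407 − 0.76155×3.5553)/0.23845 = -1.9579 → z₀ = 0.1412 m
V₃ = V₁ · ln(z₃/z₀)/ln(z₁/z₀) = 12.2 × 6.5285/4.1986 = 18.9700 m/s

19.0 m/s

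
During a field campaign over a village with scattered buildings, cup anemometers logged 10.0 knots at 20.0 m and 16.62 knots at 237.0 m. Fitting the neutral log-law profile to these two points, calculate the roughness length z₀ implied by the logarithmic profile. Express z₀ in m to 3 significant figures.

z₀ ≈ 0.478 m

Log law: V(z) ∝ ln(z/z₀). With r = V₁/V₂ = 10.0/16.62 = 0.60168,
r · ln(z₂/z₀) = ln(z₁/z₀) ⇒ ln z₀ = (ln z₁ − r·ln z₂)/(1 − r)
ln z₀ = (2.99573 − 0.60168×5.46806) / 0.39832 = -0.7389
z₀ = exp(-0.7389) = 0.4776 m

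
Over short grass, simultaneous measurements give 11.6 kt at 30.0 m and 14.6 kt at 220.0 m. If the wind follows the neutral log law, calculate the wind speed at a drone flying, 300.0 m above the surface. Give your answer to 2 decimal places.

Log law: V ∝ ln(z/z₀). From the pair, with r = V₁/V₂ = 0.79452,
ln z₀ = (ln z₁ − r·ln z₂)/(1 − r) = (3.4012 − 0.79452×5.3936)/0.20548 = -4.3029 → z₀ = 0.01353 m
V₃ = V₁ · ln(z₃/z₀)/ln(z₁/z₀) = 11.6 × 10.0066/7.7041 = 15.0670 kt

15.07 kt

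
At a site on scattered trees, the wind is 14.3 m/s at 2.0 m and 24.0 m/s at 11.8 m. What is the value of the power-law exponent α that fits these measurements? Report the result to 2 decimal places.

Power law: V₂/V₁ = (z₂/z₁)^α ⇒ α = ln(V₂/V₁) / ln(z₂/z₁)
α = ln(24.0/14.3) / ln(11.8/2.0) = ln(1.6783) / ln(5.9000)
  = 0.51779 / 1.77495 = 0.29172

α ≈ 0.29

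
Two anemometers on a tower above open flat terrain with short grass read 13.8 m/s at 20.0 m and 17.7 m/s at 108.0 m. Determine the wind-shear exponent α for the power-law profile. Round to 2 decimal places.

Power law: V₂/V₁ = (z₂/z₁)^α ⇒ α = ln(V₂/V₁) / ln(z₂/z₁)
α = ln(17.7/13.8) / ln(108.0/20.0) = ln(1.2826) / ln(5.4000)
  = 0.24890 / 1.68640 = 0.14759

α ≈ 0.15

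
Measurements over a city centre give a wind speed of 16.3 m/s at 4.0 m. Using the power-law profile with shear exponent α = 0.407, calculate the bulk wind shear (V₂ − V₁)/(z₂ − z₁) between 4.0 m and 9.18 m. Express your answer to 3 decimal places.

Power law: V₂ = V₁ · (z₂/z₁)^α = 16.3 × (2.2950)^0.407 = 22.8574 m/s
ΔV/Δz = (22.8574 − 16.3)/(9.18 − 4.0) = 6.5574/5.1800 = 1.26590 m/s/m

1.266 m/s/m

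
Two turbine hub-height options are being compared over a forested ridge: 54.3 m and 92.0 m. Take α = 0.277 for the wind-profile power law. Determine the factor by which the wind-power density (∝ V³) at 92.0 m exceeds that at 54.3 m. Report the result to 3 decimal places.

Speed ratio: V_B/V_A = (z_B/z_A)^α = (92.0/54.3)^0.277 = (1.6943)^0.277 = 1.15726
Power-density ratio: P_B/P_A = (V_B/V_A)³ = (1.15726)³ = 1.54985

1.550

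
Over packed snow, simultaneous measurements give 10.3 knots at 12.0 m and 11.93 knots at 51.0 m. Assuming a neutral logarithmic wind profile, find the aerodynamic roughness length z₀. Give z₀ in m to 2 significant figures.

Log law: V(z) ∝ ln(z/z₀). With r = V₁/V₂ = 10.3/11.93 = 0.86337,
r · ln(z₂/z₀) = ln(z₁/z₀) ⇒ ln z₀ = (ln z₁ − r·ln z₂)/(1 − r)
ln z₀ = (2.48491 − 0.86337×3.93183) / 0.13663 = -6.6582
z₀ = exp(-6.6582) = 0.001283 m

z₀ ≈ 0.0013 m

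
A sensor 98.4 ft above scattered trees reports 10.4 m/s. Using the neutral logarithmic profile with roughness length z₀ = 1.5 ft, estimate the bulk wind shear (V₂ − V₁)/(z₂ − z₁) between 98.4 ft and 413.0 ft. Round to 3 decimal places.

0.011 m/s/ft

Log law: V₂ = V₁ · ln(z₂/z₀)/ln(z₁/z₀) = 10.4 × 5.6180/4.1836 = 13.9658 m/s
ΔV/Δz = (13.9658 − 10.4)/(413.0 − 98.4) = 3.5658/314.6000 = 0.01133 m/s/ft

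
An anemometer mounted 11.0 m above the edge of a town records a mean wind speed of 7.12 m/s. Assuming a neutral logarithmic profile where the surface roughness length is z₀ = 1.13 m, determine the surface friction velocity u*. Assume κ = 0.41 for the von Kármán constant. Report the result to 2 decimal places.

u* ≈ 1.28 m/s

Log law: V(z) = (u*/κ) · ln(z/z₀) ⇒ u* = κ · V / ln(z/z₀)
u* = 0.41 × 7.12 / ln(11.0/1.13) = 0.41 × 7.12 / 2.2757
   = 2.9192 / 2.2757 = 1.2828 m/s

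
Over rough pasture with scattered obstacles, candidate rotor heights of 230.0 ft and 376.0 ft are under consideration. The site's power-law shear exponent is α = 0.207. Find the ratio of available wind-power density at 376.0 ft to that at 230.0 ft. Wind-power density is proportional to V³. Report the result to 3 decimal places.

1.357

Speed ratio: V_B/V_A = (z_B/z_A)^α = (376.0/230.0)^0.207 = (1.6348)^0.207 = 1.10710
Power-density ratio: P_B/P_A = (V_B/V_A)³ = (1.10710)³ = 1.35693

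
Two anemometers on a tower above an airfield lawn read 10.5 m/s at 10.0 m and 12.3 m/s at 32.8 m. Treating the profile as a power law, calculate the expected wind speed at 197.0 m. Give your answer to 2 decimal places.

15.62 m/s

First find α: α = ln(V₂/V₁)/ln(z₂/z₁) = ln(12.3/10.5)/ln(32.8/10.0) = 0.15822/1.18784 = 0.1332
Extrapolate from 32.8 m to 197.0 m: V₃ = 12.3 × (197.0/32.8)^0.1332 = 12.3 × 1.2697 = 15.6177 m/s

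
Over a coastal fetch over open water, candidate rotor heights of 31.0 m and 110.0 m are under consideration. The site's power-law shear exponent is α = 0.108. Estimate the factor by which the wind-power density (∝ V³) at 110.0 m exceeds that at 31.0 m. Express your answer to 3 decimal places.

Speed ratio: V_B/V_A = (z_B/z_A)^α = (110.0/31.0)^0.108 = (3.5484)^0.108 = 1.14658
Power-density ratio: P_B/P_A = (V_B/V_A)³ = (1.14658)³ = 1.50734

1.507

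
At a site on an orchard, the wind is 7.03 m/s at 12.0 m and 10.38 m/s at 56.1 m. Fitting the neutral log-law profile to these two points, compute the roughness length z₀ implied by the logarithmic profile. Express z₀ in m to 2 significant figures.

z₀ ≈ 0.47 m

Log law: V(z) ∝ ln(z/z₀). With r = V₁/V₂ = 7.03/10.38 = 0.67726,
r · ln(z₂/z₀) = ln(z₁/z₀) ⇒ ln z₀ = (ln z₁ − r·ln z₂)/(1 − r)
ln z₀ = (2.48491 − 0.67726×4.02714) / 0.32274 = -0.7515
z₀ = exp(-0.7515) = 0.4717 m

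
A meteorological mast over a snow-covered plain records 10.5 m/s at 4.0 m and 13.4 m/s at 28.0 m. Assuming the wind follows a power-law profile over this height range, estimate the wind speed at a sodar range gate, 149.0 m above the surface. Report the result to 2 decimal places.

First find α: α = ln(V₂/V₁)/ln(z₂/z₁) = ln(13.4/10.5)/ln(28.0/4.0) = 0.24388/1.94591 = 0.1253
Extrapolate from 28.0 m to 149.0 m: V₃ = 13.4 × (149.0/28.0)^0.1253 = 13.4 × 1.2331 = 16.5233 m/s

16.52 m/s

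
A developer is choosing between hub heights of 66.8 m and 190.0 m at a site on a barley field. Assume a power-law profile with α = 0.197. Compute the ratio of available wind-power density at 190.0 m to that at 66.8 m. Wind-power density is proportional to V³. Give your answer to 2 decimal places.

Speed ratio: V_B/V_A = (z_B/z_A)^α = (190.0/66.8)^0.197 = (2.8443)^0.197 = 1.22867
Power-density ratio: P_B/P_A = (V_B/V_A)³ = (1.22867)³ = 1.85481

1.85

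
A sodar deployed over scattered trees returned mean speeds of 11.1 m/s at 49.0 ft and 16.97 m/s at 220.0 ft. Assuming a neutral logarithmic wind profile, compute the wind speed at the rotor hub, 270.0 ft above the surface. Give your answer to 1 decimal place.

Log law: V ∝ ln(z/z₀). From the pair, with r = V₁/V₂ = 0.65410,
ln z₀ = (ln z₁ − r·ln z₂)/(1 − r) = (3.8918 − 0.65410×5.3936)/0.34590 = 1.0519 → z₀ = 2.863 ft
V₃ = V₁ · ln(z₃/z₀)/ln(z₁/z₀) = 11.1 × 4.5465/2.8399 = 17.7705 m/s

17.8 m/s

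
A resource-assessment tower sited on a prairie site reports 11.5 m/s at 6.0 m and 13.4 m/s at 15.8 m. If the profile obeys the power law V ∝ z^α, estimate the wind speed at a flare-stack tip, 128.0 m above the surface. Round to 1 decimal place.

First find α: α = ln(V₂/V₁)/ln(z₂/z₁) = ln(13.4/11.5)/ln(15.8/6.0) = 0.15291/0.96825 = 0.1579
Extrapolate from 15.8 m to 128.0 m: V₃ = 13.4 × (128.0/15.8)^0.1579 = 13.4 × 1.3915 = 18.6460 m/s

18.6 m/s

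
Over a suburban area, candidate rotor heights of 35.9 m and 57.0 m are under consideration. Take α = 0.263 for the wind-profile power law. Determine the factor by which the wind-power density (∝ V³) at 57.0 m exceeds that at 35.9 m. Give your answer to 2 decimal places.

Speed ratio: V_B/V_A = (z_B/z_A)^α = (57.0/35.9)^0.263 = (1.5877)^0.263 = 1.12929
Power-density ratio: P_B/P_A = (V_B/V_A)³ = (1.12929)³ = 1.44018

1.44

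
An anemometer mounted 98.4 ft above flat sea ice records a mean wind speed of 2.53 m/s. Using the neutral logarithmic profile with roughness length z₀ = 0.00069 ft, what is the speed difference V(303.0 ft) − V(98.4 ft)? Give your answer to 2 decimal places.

Log law: V₂ = V₁ · ln(z₂/z₀)/ln(z₁/z₀) = 2.53 × 12.9926/11.8679 = 2.7698 m/s
ΔV = 2.7698 − 2.53 = 0.2398 m/s

0.24 m/s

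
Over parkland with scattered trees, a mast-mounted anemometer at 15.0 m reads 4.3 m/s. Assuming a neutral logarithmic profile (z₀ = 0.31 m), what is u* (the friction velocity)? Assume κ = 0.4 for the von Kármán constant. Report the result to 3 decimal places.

u* ≈ 0.443 m/s

Log law: V(z) = (u*/κ) · ln(z/z₀) ⇒ u* = κ · V / ln(z/z₀)
u* = 0.4 × 4.3 / ln(15.0/0.31) = 0.4 × 4.3 / 3.8792
   = 1.7200 / 3.8792 = 0.4434 m/s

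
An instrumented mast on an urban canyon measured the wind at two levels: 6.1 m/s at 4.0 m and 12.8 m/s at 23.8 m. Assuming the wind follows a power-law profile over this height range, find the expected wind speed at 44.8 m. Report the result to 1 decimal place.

First find α: α = ln(V₂/V₁)/ln(z₂/z₁) = ln(12.8/6.1)/ln(23.8/4.0) = 0.74116/1.78339 = 0.4156
Extrapolate from 23.8 m to 44.8 m: V₃ = 12.8 × (44.8/23.8)^0.4156 = 12.8 × 1.3007 = 16.6484 m/s

16.6 m/s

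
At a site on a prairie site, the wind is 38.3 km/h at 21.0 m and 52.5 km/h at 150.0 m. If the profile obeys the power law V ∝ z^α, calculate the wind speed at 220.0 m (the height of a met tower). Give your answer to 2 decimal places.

55.83 km/h

First find α: α = ln(V₂/V₁)/ln(z₂/z₁) = ln(52.5/38.3)/ln(150.0/21.0) = 0.31536/1.96611 = 0.1604
Extrapolate from 150.0 m to 220.0 m: V₃ = 52.5 × (220.0/150.0)^0.1604 = 52.5 × 1.0634 = 55.8263 km/h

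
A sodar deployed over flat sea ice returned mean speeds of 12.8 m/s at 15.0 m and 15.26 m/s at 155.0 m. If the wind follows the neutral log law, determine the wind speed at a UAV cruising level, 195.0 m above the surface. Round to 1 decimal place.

15.5 m/s

Log law: V ∝ ln(z/z₀). From the pair, with r = V₁/V₂ = 0.83879,
ln z₀ = (ln z₁ − r·ln z₂)/(1 − r) = (2.7081 − 0.83879×5.0434)/0.16121 = -9.4435 → z₀ = 0.00007920 m
V₃ = V₁ · ln(z₃/z₀)/ln(z₁/z₀) = 12.8 × 14.7165/12.1515 = 15.5018 m/s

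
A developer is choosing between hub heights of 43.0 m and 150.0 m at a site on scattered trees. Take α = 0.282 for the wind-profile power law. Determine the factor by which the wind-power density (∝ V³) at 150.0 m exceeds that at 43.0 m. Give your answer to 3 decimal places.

2.878

Speed ratio: V_B/V_A = (z_B/z_A)^α = (150.0/43.0)^0.282 = (3.4884)^0.282 = 1.42239
Power-density ratio: P_B/P_A = (V_B/V_A)³ = (1.42239)³ = 2.87779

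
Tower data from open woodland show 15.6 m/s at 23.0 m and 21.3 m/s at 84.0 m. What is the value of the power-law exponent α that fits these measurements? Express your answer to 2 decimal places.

Power law: V₂/V₁ = (z₂/z₁)^α ⇒ α = ln(V₂/V₁) / ln(z₂/z₁)
α = ln(21.3/15.6) / ln(84.0/23.0) = ln(1.3654) / ln(3.6522)
  = 0.31144 / 1.29532 = 0.24043

α ≈ 0.24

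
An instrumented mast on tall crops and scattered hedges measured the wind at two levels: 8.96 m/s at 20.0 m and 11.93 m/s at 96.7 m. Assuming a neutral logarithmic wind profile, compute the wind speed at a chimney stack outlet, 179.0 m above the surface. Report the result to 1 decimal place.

Log law: V ∝ ln(z/z₀). From the pair, with r = V₁/V₂ = 0.75105,
ln z₀ = (ln z₁ − r·ln z₂)/(1 − r) = (2.9957 − 0.75105×4.5716)/0.24895 = -1.7584 → z₀ = 0.1723 m
V₃ = V₁ · ln(z₃/z₀)/ln(z₁/z₀) = 8.96 × 6.9458/4.7542 = 13.0905 m/s

13.1 m/s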